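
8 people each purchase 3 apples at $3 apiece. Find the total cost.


Cost per person:
3 x $3 = $9
Group total:
8 x $9 = $72

$72


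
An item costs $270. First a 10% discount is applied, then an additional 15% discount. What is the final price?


First discount:
10% of $270 = $27
Price after first discount:
$270 - $27 = $243
Second discount:
15% of $243 = $36.45
Final price:
$243 - $36.45 = $206.55

$206.55


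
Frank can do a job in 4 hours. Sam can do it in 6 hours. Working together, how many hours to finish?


Frank's rate: 1/4 of the job per hour
Sam's rate: 1/6 of the job per hour
Combined rate: 1/4 + 1/6 = 5/12 per hour
Time = 1 / (5/12) = 12/5 = 2.4 hours

2.4 hours


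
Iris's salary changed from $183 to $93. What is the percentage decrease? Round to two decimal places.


Find the absolute change:
|93 - 183| = 90
Divide by original and multiply by 100:
90 / 183 x 100 = 49.1803...% ≈ 49.18%

49.18%


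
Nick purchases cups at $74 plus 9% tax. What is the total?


Calculate the tax:
9% of $74 = $6.66
Add tax to price:
$74 + $6.66 = $80.66

$80.66


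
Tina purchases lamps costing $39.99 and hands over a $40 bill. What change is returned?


Start with the amount paid:
$40
Subtract the price:
$40 - $39.99 = $0.01

$0.01


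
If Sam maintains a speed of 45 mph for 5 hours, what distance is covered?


Use the formula: distance = speed x time
Speed = 45 mph, Time = 5 hours
45 x 5 = 225 miles

225 miles


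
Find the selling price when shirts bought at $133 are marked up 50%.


Calculate the markup amount:
50% of $133 = $66.50
Add to cost:
$133 + $66.50 = $199.50

$199.50


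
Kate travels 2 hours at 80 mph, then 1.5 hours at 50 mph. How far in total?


Leg 1 distance:
80 x 2 = 160 miles
Leg 2 distance:
50 x 1.5 = 75 miles
Total distance:
160 + 75 = 235 miles

235 miles


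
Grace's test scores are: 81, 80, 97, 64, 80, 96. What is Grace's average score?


Add the scores:
81 + 80 + 97 + 64 + 80 + 96 = 498
Divide by the number of tests:
498 / 6 = 83

83


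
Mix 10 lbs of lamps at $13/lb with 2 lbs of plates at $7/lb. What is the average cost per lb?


Cost of lamps:
10 x $13 = $130
Cost of plates:
2 x $7 = $14
Total cost: $130 + $14 = $144
Total weight: 12 lbs
Average: $144 / 12 = $12/lb

$12/lb


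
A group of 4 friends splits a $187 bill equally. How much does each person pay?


Total bill: $187
Number of people: 4
Each pays: $187 / 4 = $46.75

$46.75


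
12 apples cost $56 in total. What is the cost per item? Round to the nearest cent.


Total cost: $56
Number of items: 12
Unit price: $56 / 12 = $4.6666... ≈ $4.67

$4.67


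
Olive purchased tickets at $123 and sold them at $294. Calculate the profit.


Selling price = $294
Cost price = $123
Profit = selling price - cost price:
Profit = $294 - $123 = $171

$171


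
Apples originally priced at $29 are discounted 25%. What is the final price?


Calculate the discount amount:
25% of $29 = $7.25
Subtract from original:
$29 - $7.25 = $21.75

$21.75


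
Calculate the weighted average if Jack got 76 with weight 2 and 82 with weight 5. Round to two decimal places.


Weighted sum:
2 x 76 + 5 x 82 = 562
Total weight:
2 + 5 = 7
Weighted average:
562 / 7 = 80.2857... ≈ 80.29

80.29


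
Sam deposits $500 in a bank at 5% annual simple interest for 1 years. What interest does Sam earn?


Use the formula I = P x R x T / 100
P x R x T = 500 x 5 x 1 = 2500
I = 2500 / 100 = $25

$25


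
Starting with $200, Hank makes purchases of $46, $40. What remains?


Add up expenses:
$46 + $40 = $86
Subtract from budget:
$200 - $86 = $114

$114


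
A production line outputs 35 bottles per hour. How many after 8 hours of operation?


Production rate: 35 bottles per hour
Time: 8 hours
Total: 35 x 8 = 280 bottles

280 bottles


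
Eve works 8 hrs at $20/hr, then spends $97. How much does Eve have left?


Calculate earnings:
8 x $20 = $160
Subtract spending:
$160 - $97 = $63

$63


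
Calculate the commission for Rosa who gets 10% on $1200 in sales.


Convert rate to decimal:
10% = 0.1
Multiply by sales:
$1200 x 0.1 = $120

$120


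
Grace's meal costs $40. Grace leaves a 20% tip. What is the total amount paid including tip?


Calculate the tip:
20% of $40 = $8
Add tip to meal cost:
$40 + $8 = $48

$48


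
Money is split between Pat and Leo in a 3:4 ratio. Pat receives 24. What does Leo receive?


Find the multiplier:
24 / 3 = 8
Apply to Leo's share:
4 x 8 = 32

32


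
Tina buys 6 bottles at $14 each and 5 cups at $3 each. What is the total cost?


Cost of bottles:
6 x $14 = $84
Cost of cups:
5 x $3 = $15
Add both:
$84 + $15 = $99

$99


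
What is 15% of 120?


Convert percentage to decimal:
15% = 0.15
Multiply:
120 x 0.15 = 18

18


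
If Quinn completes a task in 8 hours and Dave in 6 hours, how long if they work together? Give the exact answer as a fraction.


Quinn's rate: 1/8 of the job per hour
Dave's rate: 1/6 of the job per hour
Combined rate: 1/8 + 1/6 = 7/24 per hour
Time = 1 / (7/24) = 24/7 hours (≈ 3.43 hours)

24/7 hours


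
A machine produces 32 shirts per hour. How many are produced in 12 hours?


Production rate: 32 shirts per hour
Time: 12 hours
Total: 32 x 12 = 384 shirts

384 shirts


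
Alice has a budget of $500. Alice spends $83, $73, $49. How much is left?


Add up expenses:
$83 + $73 + $49 = $205
Subtract from budget:
$500 - $205 = $295

$295


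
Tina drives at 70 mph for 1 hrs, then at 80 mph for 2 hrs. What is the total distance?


Leg 1 distance:
70 x 1 = 70 miles
Leg 2 distance:
80 x 2 = 160 miles
Total distance:
70 + 160 = 230 miles

230 miles


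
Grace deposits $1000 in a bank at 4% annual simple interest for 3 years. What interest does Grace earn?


Use the formula I = P x R x T / 100
P x R x T = 1000 x 4 x 3 = 12000
I = 12000 / 100 = $120

$120


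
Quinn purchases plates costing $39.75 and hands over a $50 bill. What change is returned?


Start with the amount paid:
$50
Subtract the price:
$50 - $39.75 = $10.25

$10.25


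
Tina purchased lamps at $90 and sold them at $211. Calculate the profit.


Selling price = $211
Cost price = $90
Profit = selling price - cost price:
Profit = $211 - $90 = $121

$121


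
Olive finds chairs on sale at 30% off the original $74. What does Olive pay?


Calculate the discount amount:
30% of $74 = $22.20
Subtract from original:
$74 - $22.20 = $51.80

$51.80


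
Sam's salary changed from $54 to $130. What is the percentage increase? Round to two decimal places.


Find the absolute change:
|130 - 54| = 76
Divide by original and multiply by 100:
76 / 54 x 100 = 140.7407...% ≈ 140.74%

140.74%


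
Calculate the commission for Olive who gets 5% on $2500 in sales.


Convert rate to decimal:
5% = 0.05
Multiply by sales:
$2500 x 0.05 = $125

$125


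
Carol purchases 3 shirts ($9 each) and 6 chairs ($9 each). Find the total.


Cost of shirts:
3 x $9 = $27
Cost of chairs:
6 x $9 = $54
Add both:
$27 + $54 = $81

$81


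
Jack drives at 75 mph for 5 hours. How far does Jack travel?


Use the formula: distance = speed x time
Speed = 75 mph, Time = 5 hours
75 x 5 = 375 miles

375 miles


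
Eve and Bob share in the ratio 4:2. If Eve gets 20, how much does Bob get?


Find the multiplier:
20 / 4 = 5
Apply to Bob's share:
2 x 5 = 10

10


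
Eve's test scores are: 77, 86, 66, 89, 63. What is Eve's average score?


Add the scores:
77 + 86 + 66 + 89 + 63 = 381
Divide by the number of tests:
381 / 5 = 76.2

76.2


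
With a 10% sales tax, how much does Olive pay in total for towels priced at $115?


Calculate the tax:
10% of $115 = $11.50
Add tax to price:
$115 + $11.50 = $126.50

$126.50


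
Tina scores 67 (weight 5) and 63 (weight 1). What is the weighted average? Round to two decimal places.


Weighted sum:
5 x 67 + 1 x 63 = 398
Total weight:
5 + 1 = 6
Weighted average:
398 / 6 = 66.3333... ≈ 66.33

66.33


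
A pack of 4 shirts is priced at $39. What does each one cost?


Total cost: $39
Number of items: 4
Unit price: $39 / 4 = $9.75

$9.75


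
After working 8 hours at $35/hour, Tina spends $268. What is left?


Calculate earnings:
8 x $35 = $280
Subtract spending:
$280 - $268 = $12

$12


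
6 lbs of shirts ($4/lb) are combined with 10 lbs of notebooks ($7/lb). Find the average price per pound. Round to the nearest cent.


Cost of shirts:
6 x $4 = $24
Cost of notebooks:
10 x $7 = $70
Total cost: $24 + $70 = $94
Total weight: 16 lbs
Average: $94 / 16 = $5.875 ≈ $5.88/lb

$5.88/lb


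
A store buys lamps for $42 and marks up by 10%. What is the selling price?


Calculate the markup amount:
10% of $42 = $4.20
Add to cost:
$42 + $4.20 = $46.20

$46.20


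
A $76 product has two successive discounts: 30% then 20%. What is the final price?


First discount:
30% of $76 = $22.80
Price after first discount:
$76 - $22.80 = $53.20
Second discount:
20% of $53.20 = $10.64
Final price:
$53.20 - $10.64 = $42.56

$42.56


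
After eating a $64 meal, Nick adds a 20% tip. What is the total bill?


Calculate the tip:
20% of $64 = $12.80
Add tip to meal cost:
$64 + $12.80 = $76.80

$76.80


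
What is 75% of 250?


Convert percentage to decimal:
75% = 0.75
Multiply:
250 x 0.75 = 187.5

187.5


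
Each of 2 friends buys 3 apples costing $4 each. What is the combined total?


Cost per person:
3 x $4 = $12
Group total:
2 x $12 = $24

$24


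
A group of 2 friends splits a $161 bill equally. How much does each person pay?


Total bill: $161
Number of people: 2
Each pays: $161 / 2 = $80.50

$80.50


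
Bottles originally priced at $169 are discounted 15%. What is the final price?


Calculate the discount amount:
15% of $169 = $25.35
Subtract from original:
$169 - $25.35 = $143.65

$143.65


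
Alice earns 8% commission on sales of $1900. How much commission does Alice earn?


Convert rate to decimal:
8% = 0.08
Multiply by sales:
$1900 x 0.08 = $152

$152


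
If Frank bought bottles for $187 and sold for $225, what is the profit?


Selling price = $225
Cost price = $187
Profit = selling price - cost price:
Profit = $225 - $187 = $38

$38


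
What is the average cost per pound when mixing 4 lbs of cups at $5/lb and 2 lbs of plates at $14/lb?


Cost of cups:
4 x $5 = $20
Cost of plates:
2 x $14 = $28
Total cost: $20 + $28 = $48
Total weight: 6 lbs
Average: $48 / 6 = $8/lb

$8/lb


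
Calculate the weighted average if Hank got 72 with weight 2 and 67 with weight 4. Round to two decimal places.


Weighted sum:
2 x 72 + 4 x 67 = 412
Total weight:
2 + 4 = 6
Weighted average:
412 / 6 = 68.6666... ≈ 68.67

68.67


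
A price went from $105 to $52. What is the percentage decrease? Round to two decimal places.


Find the absolute change:
|52 - 105| = 53
Divide by original and multiply by 100:
53 / 105 x 100 = 50.4761...% ≈ 50.48%

50.48%


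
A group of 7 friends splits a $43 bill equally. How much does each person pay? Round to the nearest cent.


Total bill: $43
Number of people: 7
Each pays: $43 / 7 = $6.1428... ≈ $6.14

$6.14


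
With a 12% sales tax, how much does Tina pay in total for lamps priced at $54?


Calculate the tax:
12% of $54 = $6.48
Add tax to price:
$54 + $6.48 = $60.48

$60.48


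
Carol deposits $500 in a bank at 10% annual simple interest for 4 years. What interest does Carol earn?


Use the formula I = P x R x T / 100
P x R x T = 500 x 10 x 4 = 20000
I = 20000 / 100 = $200

$200


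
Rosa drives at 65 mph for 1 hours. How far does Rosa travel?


Use the formula: distance = speed x time
Speed = 65 mph, Time = 1 hours
65 x 1 = 65 miles

65 miles


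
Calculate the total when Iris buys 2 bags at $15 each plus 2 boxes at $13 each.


Cost of bags:
2 x $15 = $30
Cost of boxes:
2 x $13 = $26
Add both:
$30 + $26 = $56

$56


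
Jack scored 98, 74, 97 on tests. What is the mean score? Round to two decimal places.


Add the scores:
98 + 74 + 97 = 269
Divide by the number of tests:
269 / 3 = 89.6666... ≈ 89.67

89.67


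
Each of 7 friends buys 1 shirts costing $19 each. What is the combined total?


Cost per person:
1 x $19 = $19
Group total:
7 x $19 = $133

$133


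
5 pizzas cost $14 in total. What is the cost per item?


Total cost: $14
Number of items: 5
Unit price: $14 / 5 = $2.80

$2.80


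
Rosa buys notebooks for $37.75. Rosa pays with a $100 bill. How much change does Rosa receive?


Start with the amount paid:
$100
Subtract the price:
$100 - $37.75 = $62.25

$62.25


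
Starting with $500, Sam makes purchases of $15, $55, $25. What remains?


Add up expenses:
$15 + $55 + $25 = $95
Subtract from budget:
$500 - $95 = $405

$405


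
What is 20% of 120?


Convert percentage to decimal:
20% = 0.2
Multiply:
120 x 0.2 = 24

24


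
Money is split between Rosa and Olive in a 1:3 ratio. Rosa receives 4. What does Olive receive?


Find the multiplier:
4 / 1 = 4
Apply to Olive's share:
3 x 4 = 12

12


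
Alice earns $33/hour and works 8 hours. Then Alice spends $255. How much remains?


Calculate earnings:
8 x $33 = $264
Subtract spending:
$264 - $255 = $9

$9


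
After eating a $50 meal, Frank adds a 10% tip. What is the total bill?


Calculate the tip:
10% of $50 = $5
Add tip to meal cost:
$50 + $5 = $55

$55


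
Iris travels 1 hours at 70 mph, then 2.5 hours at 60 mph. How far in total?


Leg 1 distance:
70 x 1 = 70 miles
Leg 2 distance:
60 x 2.5 = 150 miles
Total distance:
70 + 150 = 220 miles

220 miles


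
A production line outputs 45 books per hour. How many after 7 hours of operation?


Production rate: 45 books per hour
Time: 7 hours
Total: 45 x 7 = 315 books

315 books


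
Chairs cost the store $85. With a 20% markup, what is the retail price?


Calculate the markup amount:
20% of $85 = $17
Add to cost:
$85 + $17 = $102

$102


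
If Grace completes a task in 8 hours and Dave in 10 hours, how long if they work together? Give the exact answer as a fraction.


Grace's rate: 1/8 of the job per hour
Dave's rate: 1/10 of the job per hour
Combined rate: 1/8 + 1/10 = 9/40 per hour
Time = 1 / (9/40) = 40/9 hours (≈ 4.44 hours)

40/9 hours


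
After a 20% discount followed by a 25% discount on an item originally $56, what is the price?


First discount:
20% of $56 = $11.20
Price after first discount:
$56 - $11.20 = $44.80
Second discount:
25% of $44.80 = $11.20
Final price:
$44.80 - $11.20 = $33.60

$33.60


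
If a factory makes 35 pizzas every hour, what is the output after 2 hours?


Production rate: 35 pizzas per hour
Time: 2 hours
Total: 35 x 2 = 70 pizzas

70 pizzas


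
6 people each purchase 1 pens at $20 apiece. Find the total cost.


Cost per person:
1 x $20 = $20
Group total:
6 x $20 = $120

$120


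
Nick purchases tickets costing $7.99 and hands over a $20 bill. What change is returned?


Start with the amount paid:
$20
Subtract the price:
$20 - $7.99 = $12.01

$12.01


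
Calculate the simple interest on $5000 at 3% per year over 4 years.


Use the formula I = P x R x T / 100
P x R x T = 5000 x 3 x 4 = 60000
I = 60000 / 100 = $600

$600


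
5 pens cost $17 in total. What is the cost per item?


Total cost: $17
Number of items: 5
Unit price: $17 / 5 = $3.40

$3.40


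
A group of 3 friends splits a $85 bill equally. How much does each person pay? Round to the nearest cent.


Total bill: $85
Number of people: 3
Each pays: $85 / 3 = $28.3333... ≈ $28.33

$28.33


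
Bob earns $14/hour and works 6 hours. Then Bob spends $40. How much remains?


Calculate earnings:
6 x $14 = $84
Subtract spending:
$84 - $40 = $44

$44


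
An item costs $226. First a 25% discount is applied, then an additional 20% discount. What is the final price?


First discount:
25% of $226 = $56.50
Price after first discount:
$226 - $56.50 = $169.50
Second discount:
20% of $169.50 = $33.90
Final price:
$169.50 - $33.90 = $135.60

$135.60


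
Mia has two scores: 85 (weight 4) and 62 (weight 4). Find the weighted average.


Weighted sum:
4 x 85 + 4 x 62 = 588
Total weight:
4 + 4 = 8
Weighted average:
588 / 8 = 73.5

73.5


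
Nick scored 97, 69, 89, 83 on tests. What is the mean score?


Add the scores:
97 + 69 + 89 + 83 = 338
Divide by the number of tests:
338 / 4 = 84.5

84.5


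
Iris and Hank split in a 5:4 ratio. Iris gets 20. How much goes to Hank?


Find the multiplier:
20 / 5 = 4
Apply to Hank's share:
4 x 4 = 16

16


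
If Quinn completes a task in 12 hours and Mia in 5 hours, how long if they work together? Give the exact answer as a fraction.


Quinn's rate: 1/12 of the job per hour
Mia's rate: 1/5 of the job per hour
Combined rate: 1/12 + 1/5 = 17/60 per hour
Time = 1 / (17/60) = 60/17 hours (≈ 3.53 hours)

60/17 hours


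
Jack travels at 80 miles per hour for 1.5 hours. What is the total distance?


Use the formula: distance = speed x time
Speed = 80 mph, Time = 1.5 hours
80 x 1.5 = 120 miles

120 miles


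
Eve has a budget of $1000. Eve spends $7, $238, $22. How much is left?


Add up expenses:
$7 + $238 + $22 = $267
Subtract from budget:
$1000 - $267 = $733

$733


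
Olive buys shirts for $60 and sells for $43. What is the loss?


Selling price = $43
Cost price = $60
Loss = cost price - selling price:
Loss = $60 - $43 = $17

$17


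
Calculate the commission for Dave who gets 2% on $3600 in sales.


Convert rate to decimal:
2% = 0.02
Multiply by sales:
$3600 x 0.02 = $72

$72


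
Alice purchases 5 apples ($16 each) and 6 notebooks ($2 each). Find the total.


Cost of apples:
5 x $16 = $80
Cost of notebooks:
6 x $2 = $12
Add both:
$80 + $12 = $92

$92


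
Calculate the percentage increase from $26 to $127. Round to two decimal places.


Find the absolute change:
|127 - 26| = 101
Divide by original and multiply by 100:
101 / 26 x 100 = 388.4615...% ≈ 388.46%

388.46%


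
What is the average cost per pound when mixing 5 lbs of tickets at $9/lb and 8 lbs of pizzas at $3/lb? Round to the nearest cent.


Cost of tickets:
5 x $9 = $45
Cost of pizzas:
8 x $3 = $24
Total cost: $45 + $24 = $69
Total weight: 13 lbs
Average: $69 / 13 = $5.3076... ≈ $5.31/lb

$5.31/lb


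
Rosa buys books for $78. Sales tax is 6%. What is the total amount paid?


Calculate the tax:
6% of $78 = $4.68
Add tax to price:
$78 + $4.68 = $82.68

$82.68


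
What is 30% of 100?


Convert percentage to decimal:
30% = 0.3
Multiply:
100 x 0.3 = 30

30


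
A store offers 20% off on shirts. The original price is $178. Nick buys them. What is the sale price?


Calculate the discount amount:
20% of $178 = $35.60
Subtract from original:
$178 - $35.60 = $142.40

$142.40


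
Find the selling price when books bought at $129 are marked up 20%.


Calculate the markup amount:
20% of $129 = $25.80
Add to cost:
$129 + $25.80 = $154.80

$154.80


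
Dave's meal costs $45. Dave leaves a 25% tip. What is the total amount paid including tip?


Calculate the tip:
25% of $45 = $11.25
Add tip to meal cost:
$45 + $11.25 = $56.25

$56.25


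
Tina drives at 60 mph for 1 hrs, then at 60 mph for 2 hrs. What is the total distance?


Leg 1 distance:
60 x 1 = 60 miles
Leg 2 distance:
60 x 2 = 120 miles
Total distance:
60 + 120 = 180 miles

180 miles


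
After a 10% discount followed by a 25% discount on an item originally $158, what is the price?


First discount:
10% of $158 = $15.80
Price after first discount:
$158 - $15.80 = $142.20
Second discount:
25% of $142.20 = $35.55
Final price:
$142.20 - $35.55 = $106.65

$106.65


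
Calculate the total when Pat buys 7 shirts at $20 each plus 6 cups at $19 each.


Cost of shirts:
7 x $20 = $140
Cost of cups:
6 x $19 = $114
Add both:
$140 + $114 = $254

$254


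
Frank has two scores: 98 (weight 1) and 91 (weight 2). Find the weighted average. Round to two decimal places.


Weighted sum:
1 x 98 + 2 x 91 = 280
Total weight:
1 + 2 = 3
Weighted average:
280 / 3 = 93.3333... ≈ 93.33

93.33


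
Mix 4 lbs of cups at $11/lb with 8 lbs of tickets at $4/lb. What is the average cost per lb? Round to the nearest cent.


Cost of cups:
4 x $11 = $44
Cost of tickets:
8 x $4 = $32
Total cost: $44 + $32 = $76
Total weight: 12 lbs
Average: $76 / 12 = $6.3333... ≈ $6.33/lb

$6.33/lb


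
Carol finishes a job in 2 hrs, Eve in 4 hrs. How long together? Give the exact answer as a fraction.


Carol's rate: 1/2 of the job per hour
Eve's rate: 1/4 of the job per hour
Combined rate: 1/2 + 1/4 = 3/4 per hour
Time = 1 / (3/4) = 4/3 hours (≈ 1.33 hours)

4/3 hours


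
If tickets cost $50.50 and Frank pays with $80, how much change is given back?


Start with the amount paid:
$80
Subtract the price:
$80 - $50.50 = $29.50

$29.50


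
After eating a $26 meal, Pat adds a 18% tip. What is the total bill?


Calculate the tip:
18% of $26 = $4.68
Add tip to meal cost:
$26 + $4.68 = $30.68

$30.68


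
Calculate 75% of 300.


Convert percentage to decimal:
75% = 0.75
Multiply:
300 x 0.75 = 225

225


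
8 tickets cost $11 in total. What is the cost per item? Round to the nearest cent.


Total cost: $11
Number of items: 8
Unit price: $11 / 8 = $1.375 ≈ $1.38

$1.38


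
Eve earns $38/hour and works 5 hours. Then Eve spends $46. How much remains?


Calculate earnings:
5 x $38 = $190
Subtract spending:
$190 - $46 = $144

$144


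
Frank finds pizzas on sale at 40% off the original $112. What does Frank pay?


Calculate the discount amount:
40% of $112 = $44.80
Subtract from original:
$112 - $44.80 = $67.20

$67.20


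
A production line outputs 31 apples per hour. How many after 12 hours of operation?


Production rate: 31 apples per hour
Time: 12 hours
Total: 31 x 12 = 372 apples

372 apples


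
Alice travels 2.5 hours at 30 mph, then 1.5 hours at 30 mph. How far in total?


Leg 1 distance:
30 x 2.5 = 75 miles
Leg 2 distance:
30 x 1.5 = 45 miles
Total distance:
75 + 45 = 120 miles

120 miles


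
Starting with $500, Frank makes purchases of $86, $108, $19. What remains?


Add up expenses:
$86 + $108 + $19 = $213
Subtract from budget:
$500 - $213 = $287

$287


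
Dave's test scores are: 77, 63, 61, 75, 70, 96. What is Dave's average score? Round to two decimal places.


Add the scores:
77 + 63 + 61 + 75 + 70 + 96 = 442
Divide by the number of tests:
442 / 6 = 73.6666... ≈ 73.67

73.67


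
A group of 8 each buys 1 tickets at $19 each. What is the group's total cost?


Cost per person:
1 x $19 = $19
Group total:
8 x $19 = $152

$152


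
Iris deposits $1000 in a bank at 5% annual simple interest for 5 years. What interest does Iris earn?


Use the formula I = P x R x T / 100
P x R x T = 1000 x 5 x 5 = 25000
I = 25000 / 100 = $250

$250


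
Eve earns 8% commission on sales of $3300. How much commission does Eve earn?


Convert rate to decimal:
8% = 0.08
Multiply by sales:
$3300 x 0.08 = $264

$264


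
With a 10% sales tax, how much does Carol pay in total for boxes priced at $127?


Calculate the tax:
10% of $127 = $12.70
Add tax to price:
$127 + $12.70 = $139.70

$139.70


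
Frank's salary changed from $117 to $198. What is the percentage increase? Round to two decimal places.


Find the absolute change:
|198 - 117| = 81
Divide by original and multiply by 100:
81 / 117 x 100 = 69.2307...% ≈ 69.23%

69.23%


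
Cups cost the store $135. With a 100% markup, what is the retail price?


Calculate the markup amount:
100% of $135 = $135
Add to cost:
$135 + $135 = $270

$270


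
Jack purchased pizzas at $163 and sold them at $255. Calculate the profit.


Selling price = $255
Cost price = $163
Profit = selling price - cost price:
Profit = $255 - $163 = $92

$92


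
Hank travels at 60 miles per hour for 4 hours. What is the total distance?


Use the formula: distance = speed x time
Speed = 60 mph, Time = 4 hours
60 x 4 = 240 miles

240 miles


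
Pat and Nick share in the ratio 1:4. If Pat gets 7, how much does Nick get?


Find the multiplier:
7 / 1 = 7
Apply to Nick's share:
4 x 7 = 28

28


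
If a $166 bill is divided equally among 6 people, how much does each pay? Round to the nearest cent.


Total bill: $166
Number of people: 6
Each pays: $166 / 6 = $27.6666... ≈ $27.67

$27.67


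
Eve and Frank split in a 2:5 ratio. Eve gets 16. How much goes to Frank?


Find the multiplier:
16 / 2 = 8
Apply to Frank's share:
5 x 8 = 40

40


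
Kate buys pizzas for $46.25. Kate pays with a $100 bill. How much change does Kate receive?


Start with the amount paid:
$100
Subtract the price:
$100 - $46.25 = $53.75

$53.75


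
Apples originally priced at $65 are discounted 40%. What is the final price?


Calculate the discount amount:
40% of $65 = $26
Subtract from original:
$65 - $26 = $39

$39


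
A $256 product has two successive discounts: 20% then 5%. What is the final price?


First discount:
20% of $256 = $51.20
Price after first discount:
$256 - $51.20 = $204.80
Second discount:
5% of $204.80 = $10.24
Final price:
$204.80 - $10.24 = $194.56

$194.56


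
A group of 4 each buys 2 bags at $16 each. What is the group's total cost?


Cost per person:
2 x $16 = $32
Group total:
4 x $32 = $128

$128


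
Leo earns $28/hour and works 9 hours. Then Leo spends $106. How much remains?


Calculate earnings:
9 x $28 = $252
Subtract spending:
$252 - $106 = $146

$146


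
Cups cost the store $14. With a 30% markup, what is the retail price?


Calculate the markup amount:
30% of $14 = $4.20
Add to cost:
$14 + $4.20 = $18.20

$18.20


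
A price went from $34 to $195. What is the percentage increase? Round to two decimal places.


Find the absolute change:
|195 - 34| = 161
Divide by original and multiply by 100:
161 / 34 x 100 = 473.5294...% ≈ 473.53%

473.53%


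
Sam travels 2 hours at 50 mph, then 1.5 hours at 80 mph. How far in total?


Leg 1 distance:
50 x 2 = 100 miles
Leg 2 distance:
80 x 1.5 = 120 miles
Total distance:
100 + 120 = 220 miles

220 miles


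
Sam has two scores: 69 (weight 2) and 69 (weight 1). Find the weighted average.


Weighted sum:
2 x 69 + 1 x 69 = 207
Total weight:
2 + 1 = 3
Weighted average:
207 / 3 = 69

69


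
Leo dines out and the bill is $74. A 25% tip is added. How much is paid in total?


Calculate the tip:
25% of $74 = $18.50
Add tip to meal cost:
$74 + $18.50 = $92.50

$92.50


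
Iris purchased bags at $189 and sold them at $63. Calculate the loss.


Selling price = $63
Cost price = $189
Loss = cost price - selling price:
Loss = $189 - $63 = $126

$126


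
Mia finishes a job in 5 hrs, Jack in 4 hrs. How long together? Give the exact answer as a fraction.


Mia's rate: 1/5 of the job per hour
Jack's rate: 1/4 of the job per hour
Combined rate: 1/5 + 1/4 = 9/20 per hour
Time = 1 / (9/20) = 20/9 hours (≈ 2.22 hours)

20/9 hours


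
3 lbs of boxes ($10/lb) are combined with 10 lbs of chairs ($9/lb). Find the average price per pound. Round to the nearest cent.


Cost of boxes:
3 x $10 = $30
Cost of chairs:
10 x $9 = $90
Total cost: $30 + $90 = $120
Total weight: 13 lbs
Average: $120 / 13 = $9.2307... ≈ $9.23/lb

$9.23/lb


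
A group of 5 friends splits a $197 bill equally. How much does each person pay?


Total bill: $197
Number of people: 5
Each pays: $197 / 5 = $39.40

$39.40


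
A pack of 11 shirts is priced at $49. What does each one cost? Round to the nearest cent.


Total cost: $49
Number of items: 11
Unit price: $49 / 11 = $4.4545... ≈ $4.45

$4.45


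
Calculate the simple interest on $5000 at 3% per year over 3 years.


Use the formula I = P x R x T / 100
P x R x T = 5000 x 3 x 3 = 45000
I = 45000 / 100 = $450

$450


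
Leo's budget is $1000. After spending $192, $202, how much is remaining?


Add up expenses:
$192 + $202 = $394
Subtract from budget:
$1000 - $394 = $606

$606


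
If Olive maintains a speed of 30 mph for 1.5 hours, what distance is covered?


Use the formula: distance = speed x time
Speed = 30 mph, Time = 1.5 hours
30 x 1.5 = 45 miles

45 miles


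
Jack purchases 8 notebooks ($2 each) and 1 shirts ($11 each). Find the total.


Cost of notebooks:
8 x $2 = $16
Cost of shirts:
1 x $11 = $11
Add both:
$16 + $11 = $27

$27


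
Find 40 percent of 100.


Convert percentage to decimal:
40% = 0.4
Multiply:
100 x 0.4 = 40

40


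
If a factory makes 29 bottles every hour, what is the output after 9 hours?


Production rate: 29 bottles per hour
Time: 9 hours
Total: 29 x 9 = 261 bottles

261 bottles


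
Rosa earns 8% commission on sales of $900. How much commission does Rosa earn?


Convert rate to decimal:
8% = 0.08
Multiply by sales:
$900 x 0.08 = $72

$72


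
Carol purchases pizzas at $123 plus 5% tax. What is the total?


Calculate the tax:
5% of $123 = $6.15
Add tax to price:
$123 + $6.15 = $129.15

$129.15


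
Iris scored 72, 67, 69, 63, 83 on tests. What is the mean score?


Add the scores:
72 + 67 + 69 + 63 + 83 = 354
Divide by the number of tests:
354 / 5 = 70.8

70.8


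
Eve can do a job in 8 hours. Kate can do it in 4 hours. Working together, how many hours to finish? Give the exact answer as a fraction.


Eve's rate: 1/8 of the job per hour
Kate's rate: 1/4 of the job per hour
Combined rate: 1/8 + 1/4 = 3/8 per hour
Time = 1 / (3/8) = 8/3 hours (≈ 2.67 hours)

8/3 hours


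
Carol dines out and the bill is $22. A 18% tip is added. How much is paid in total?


Calculate the tip:
18% of $22 = $3.96
Add tip to meal cost:
$22 + $3.96 = $25.96

$25.96


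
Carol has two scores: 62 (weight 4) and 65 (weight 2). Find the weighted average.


Weighted sum:
4 x 62 + 2 x 65 = 378
Total weight:
4 + 2 = 6
Weighted average:
378 / 6 = 63

63


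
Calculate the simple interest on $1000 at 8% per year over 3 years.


Use the formula I = P x R x T / 100
P x R x T = 1000 x 8 x 3 = 24000
I = 24000 / 100 = $240

$240


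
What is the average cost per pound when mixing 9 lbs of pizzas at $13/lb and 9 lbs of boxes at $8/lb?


Cost of pizzas:
9 x $13 = $117
Cost of boxes:
9 x $8 = $72
Total cost: $117 + $72 = $189
Total weight: 18 lbs
Average: $189 / 18 = $10.50/lb

$10.50/lb


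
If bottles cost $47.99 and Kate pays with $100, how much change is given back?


Start with the amount paid:
$100
Subtract the price:
$100 - $47.99 = $52.01

$52.01


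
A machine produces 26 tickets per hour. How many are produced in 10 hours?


Production rate: 26 tickets per hour
Time: 10 hours
Total: 26 x 10 = 260 tickets

260 tickets


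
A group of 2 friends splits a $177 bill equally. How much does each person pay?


Total bill: $177
Number of people: 2
Each pays: $177 / 2 = $88.50

$88.50


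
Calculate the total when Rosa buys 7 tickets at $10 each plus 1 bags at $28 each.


Cost of tickets:
7 x $10 = $70
Cost of bags:
1 x $28 = $28
Add both:
$70 + $28 = $98

$98


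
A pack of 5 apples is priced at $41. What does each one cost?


Total cost: $41
Number of items: 5
Unit price: $41 / 5 = $8.20

$8.20


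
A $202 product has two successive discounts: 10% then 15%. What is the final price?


First discount:
10% of $202 = $20.20
Price after first discount:
$202 - $20.20 = $181.80
Second discount:
15% of $181.80 = $27.27
Final price:
$181.80 - $27.27 = $154.53

$154.53


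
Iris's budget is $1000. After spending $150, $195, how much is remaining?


Add up expenses:
$150 + $195 = $345
Subtract from budget:
$1000 - $345 = $655

$655


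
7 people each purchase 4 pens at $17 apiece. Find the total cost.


Cost per person:
4 x $17 = $68
Group total:
7 x $68 = $476

$476


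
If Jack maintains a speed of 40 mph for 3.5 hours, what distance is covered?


Use the formula: distance = speed x time
Speed = 40 mph, Time = 3.5 hours
40 x 3.5 = 140 miles

140 miles


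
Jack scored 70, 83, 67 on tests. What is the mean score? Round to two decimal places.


Add the scores:
70 + 83 + 67 = 220
Divide by the number of tests:
220 / 3 = 73.3333... ≈ 73.33

73.33


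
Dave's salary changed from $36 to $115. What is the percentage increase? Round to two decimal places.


Find the absolute change:
|115 - 36| = 79
Divide by original and multiply by 100:
79 / 36 x 100 = 219.4444...% ≈ 219.44%

219.44%


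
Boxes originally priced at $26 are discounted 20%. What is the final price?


Calculate the discount amount:
20% of $26 = $5.20
Subtract from original:
$26 - $5.20 = $20.80

$20.80


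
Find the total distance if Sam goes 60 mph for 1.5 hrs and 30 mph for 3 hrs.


Leg 1 distance:
60 x 1.5 = 90 miles
Leg 2 distance:
30 x 3 = 90 miles
Total distance:
90 + 90 = 180 miles

180 miles


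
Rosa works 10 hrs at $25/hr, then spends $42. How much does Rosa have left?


Calculate earnings:
10 x $25 = $250
Subtract spending:
$250 - $42 = $208

$208


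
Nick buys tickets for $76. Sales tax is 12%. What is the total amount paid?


Calculate the tax:
12% of $76 = $9.12
Add tax to price:
$76 + $9.12 = $85.12

$85.12


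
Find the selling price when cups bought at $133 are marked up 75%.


Calculate the markup amount:
75% of $133 = $99.75
Add to cost:
$133 + $99.75 = $232.75

$232.75


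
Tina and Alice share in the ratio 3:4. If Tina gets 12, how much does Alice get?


Find the multiplier:
12 / 3 = 4
Apply to Alice's share:
4 x 4 = 16

16


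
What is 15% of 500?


Convert percentage to decimal:
15% = 0.15
Multiply:
500 x 0.15 = 75

75


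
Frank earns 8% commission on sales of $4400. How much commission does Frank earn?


Convert rate to decimal:
8% = 0.08
Multiply by sales:
$4400 x 0.08 = $352

$352


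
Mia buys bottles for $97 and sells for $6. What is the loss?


Selling price = $6
Cost price = $97
Loss = cost price - selling price:
Loss = $97 - $6 = $91

$91


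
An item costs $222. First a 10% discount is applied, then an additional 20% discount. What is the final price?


First discount:
10% of $222 = $22.20
Price after first discount:
$222 - $22.20 = $199.80
Second discount:
20% of $199.80 = $39.96
Final price:
$199.80 - $39.96 = $159.84

$159.84


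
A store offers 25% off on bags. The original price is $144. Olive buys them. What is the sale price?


Calculate the discount amount:
25% of $144 = $36
Subtract from original:
$144 - $36 = $108

$108


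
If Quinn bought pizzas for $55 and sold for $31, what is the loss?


Selling price = $31
Cost price = $55
Loss = cost price - selling price:
Loss = $55 - $31 = $24

$24


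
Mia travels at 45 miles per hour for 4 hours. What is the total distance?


Use the formula: distance = speed x time
Speed = 45 mph, Time = 4 hours
45 x 4 = 180 miles

180 miles


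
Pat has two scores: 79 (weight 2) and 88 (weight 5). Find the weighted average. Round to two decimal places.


Weighted sum:
2 x 79 + 5 x 88 = 598
Total weight:
2 + 5 = 7
Weighted average:
598 / 7 = 85.4285... ≈ 85.43

85.43


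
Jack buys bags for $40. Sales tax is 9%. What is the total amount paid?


Calculate the tax:
9% of $40 = $3.60
Add tax to price:
$40 + $3.60 = $43.60

$43.60


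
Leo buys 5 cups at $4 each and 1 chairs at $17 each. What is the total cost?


Cost of cups:
5 x $4 = $20
Cost of chairs:
1 x $17 = $17
Add both:
$20 + $17 = $37

$37


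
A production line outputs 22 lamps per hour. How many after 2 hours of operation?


Production rate: 22 lamps per hour
Time: 2 hours
Total: 22 x 2 = 44 lamps

44 lamps


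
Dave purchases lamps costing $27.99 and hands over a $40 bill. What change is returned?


Start with the amount paid:
$40
Subtract the price:
$40 - $27.99 = $12.01

$12.01


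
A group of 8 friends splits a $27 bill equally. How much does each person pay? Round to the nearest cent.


Total bill: $27
Number of people: 8
Each pays: $27 / 8 = $3.375 ≈ $3.38

$3.38


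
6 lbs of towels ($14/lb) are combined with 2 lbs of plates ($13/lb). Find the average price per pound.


Cost of towels:
6 x $14 = $84
Cost of plates:
2 x $13 = $26
Total cost: $84 + $26 = $110
Total weight: 8 lbs
Average: $110 / 8 = $13.75/lb

$13.75/lb


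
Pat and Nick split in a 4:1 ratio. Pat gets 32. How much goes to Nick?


Find the multiplier:
32 / 4 = 8
Apply to Nick's share:
1 x 8 = 8

8


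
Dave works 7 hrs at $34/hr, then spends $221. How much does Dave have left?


Calculate earnings:
7 x $34 = $238
Subtract spending:
$238 - $221 = $17

$17


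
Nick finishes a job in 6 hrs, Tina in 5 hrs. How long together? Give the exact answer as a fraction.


Nick's rate: 1/6 of the job per hour
Tina's rate: 1/5 of the job per hour
Combined rate: 1/6 + 1/5 = 11/30 per hour
Time = 1 / (11/30) = 30/11 hours (≈ 2.73 hours)

30/11 hours


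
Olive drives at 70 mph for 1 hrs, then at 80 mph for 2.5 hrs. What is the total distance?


Leg 1 distance:
70 x 1 = 70 miles
Leg 2 distance:
80 x 2.5 = 200 miles
Total distance:
70 + 200 = 270 miles

270 miles


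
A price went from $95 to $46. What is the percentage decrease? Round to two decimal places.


Find the absolute change:
|46 - 95| = 49
Divide by original and multiply by 100:
49 / 95 x 100 = 51.5789...% ≈ 51.58%

51.58%


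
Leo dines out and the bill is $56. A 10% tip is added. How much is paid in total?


Calculate the tip:
10% of $56 = $5.60
Add tip to meal cost:
$56 + $5.60 = $61.60

$61.60


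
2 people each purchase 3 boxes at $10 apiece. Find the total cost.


Cost per person:
3 x $10 = $30
Group total:
2 x $30 = $60

$60


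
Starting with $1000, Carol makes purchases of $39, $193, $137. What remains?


Add up expenses:
$39 + $193 + $137 = $369
Subtract from budget:
$1000 - $369 = $631

$631


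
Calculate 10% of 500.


Convert percentage to decimal:
10% = 0.1
Multiply:
500 x 0.1 = 50

50


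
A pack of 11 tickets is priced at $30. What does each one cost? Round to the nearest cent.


Total cost: $30
Number of items: 11
Unit price: $30 / 11 = $2.7272... ≈ $2.73

$2.73


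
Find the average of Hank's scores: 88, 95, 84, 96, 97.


Add the scores:
88 + 95 + 84 + 96 + 97 = 460
Divide by the number of tests:
460 / 5 = 92

92


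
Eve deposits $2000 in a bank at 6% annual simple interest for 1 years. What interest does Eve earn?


Use the formula I = P x R x T / 100
P x R x T = 2000 x 6 x 1 = 12000
I = 12000 / 100 = $120

$120


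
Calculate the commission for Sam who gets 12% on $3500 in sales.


Convert rate to decimal:
12% = 0.12
Multiply by sales:
$3500 x 0.12 = $420

$420


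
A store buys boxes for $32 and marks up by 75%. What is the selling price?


Calculate the markup amount:
75% of $32 = $24
Add to cost:
$32 + $24 = $56

$56


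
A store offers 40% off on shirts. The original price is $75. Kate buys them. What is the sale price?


Calculate the discount amount:
40% of $75 = $30
Subtract from original:
$75 - $30 = $45

$45


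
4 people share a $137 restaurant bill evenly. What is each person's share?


Total bill: $137
Number of people: 4
Each pays: $137 / 4 = $34.25

$34.25


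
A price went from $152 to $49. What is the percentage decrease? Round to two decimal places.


Find the absolute change:
|49 - 152| = 103
Divide by original and multiply by 100:
103 / 152 x 100 = 67.7631...% ≈ 67.76%

67.76%


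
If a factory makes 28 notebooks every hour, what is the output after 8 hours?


Production rate: 28 notebooks per hour
Time: 8 hours
Total: 28 x 8 = 224 notebooks

224 notebooks
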